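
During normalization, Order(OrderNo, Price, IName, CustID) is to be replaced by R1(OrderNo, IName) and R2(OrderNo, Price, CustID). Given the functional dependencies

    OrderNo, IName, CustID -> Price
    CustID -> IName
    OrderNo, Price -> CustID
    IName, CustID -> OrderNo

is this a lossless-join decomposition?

No

Common attributes: R1 ∩ R2 = {OrderNo}.
No dependency enlarges {OrderNo}, so (OrderNo)⁺ = {OrderNo}.
The closure contains neither all of R1 = {OrderNo, IName} nor all of R2 = {OrderNo, Price, CustID}, so the common attributes are not a superkey of either fragment. The join is lossy.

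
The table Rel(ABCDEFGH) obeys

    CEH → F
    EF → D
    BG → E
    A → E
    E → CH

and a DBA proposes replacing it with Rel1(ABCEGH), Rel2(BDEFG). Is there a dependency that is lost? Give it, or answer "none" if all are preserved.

CEH → F: restricted closure across fragments reaches F.
EF → D lies within Rel2.
BG → E lies within Rel1.
A → E lies within Rel1.
E → CH lies within Rel1.
Every dependency is enforceable on the fragments, so the decomposition is dependency-preserving.

none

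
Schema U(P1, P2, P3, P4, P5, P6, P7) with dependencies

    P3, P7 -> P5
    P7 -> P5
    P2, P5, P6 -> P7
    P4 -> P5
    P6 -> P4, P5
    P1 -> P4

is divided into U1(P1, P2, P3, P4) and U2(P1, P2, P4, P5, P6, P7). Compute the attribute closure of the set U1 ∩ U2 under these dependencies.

U1 ∩ U2 = {P1, P2, P4}.
P4 → P5 applies, adding P5
Closure: {P1, P2, P4, P5}.

P1, P2, P4, P5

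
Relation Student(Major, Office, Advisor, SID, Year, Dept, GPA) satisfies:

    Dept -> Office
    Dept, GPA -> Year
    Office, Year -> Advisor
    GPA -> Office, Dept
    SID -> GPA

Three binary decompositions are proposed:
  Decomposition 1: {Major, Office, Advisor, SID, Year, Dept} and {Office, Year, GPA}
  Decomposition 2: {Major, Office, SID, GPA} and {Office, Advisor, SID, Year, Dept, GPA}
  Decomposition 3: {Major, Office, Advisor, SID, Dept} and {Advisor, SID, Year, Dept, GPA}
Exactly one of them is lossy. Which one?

Decomposition 1: common = {Office, Year}, closure = {Office, Advisor, Year} → lossy.
Decomposition 2: common = {Office, SID, GPA}, closure = {Office, Advisor, SID, Year, Dept, GPA} → lossless.
Decomposition 3: common = {Advisor, SID, Dept}, closure = {Office, Advisor, SID, Year, Dept, GPA} → lossless.

Decomposition 1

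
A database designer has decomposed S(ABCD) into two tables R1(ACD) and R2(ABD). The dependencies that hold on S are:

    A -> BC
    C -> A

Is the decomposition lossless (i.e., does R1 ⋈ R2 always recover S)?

Common attributes: R1 ∩ R2 = {AD}.
Closure of {AD}: A → BC applies, adding BC. So (AD)⁺ = {ABCD}.
This closure contains every attribute of R1, so R1 ∩ R2 → R1. The join is lossless.

Yes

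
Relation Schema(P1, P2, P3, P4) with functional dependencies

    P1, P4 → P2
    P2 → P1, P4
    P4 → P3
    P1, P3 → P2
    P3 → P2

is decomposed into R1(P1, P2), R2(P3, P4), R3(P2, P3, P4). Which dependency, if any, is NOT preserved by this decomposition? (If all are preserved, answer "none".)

P1, P4 → P2: restricted closure across fragments reaches P2.
P2 → P1, P4: restricted closure across fragments reaches P1, P4.
P4 → P3 lies within R2.
P1, P3 → P2: restricted closure across fragments reaches P2.
P3 → P2 lies within R3.
Every dependency is enforceable on the fragments, so the decomposition is dependency-preserving.

none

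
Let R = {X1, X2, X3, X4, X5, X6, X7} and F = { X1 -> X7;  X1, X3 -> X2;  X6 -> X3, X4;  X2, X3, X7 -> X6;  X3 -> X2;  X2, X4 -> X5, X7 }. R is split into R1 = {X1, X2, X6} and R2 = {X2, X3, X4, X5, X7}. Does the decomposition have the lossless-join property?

No

Common attributes: R1 ∩ R2 = {X2}.
No dependency enlarges {X2}, so (X2)⁺ = {X2}.
The closure contains neither all of R1 = {X1, X2, X6} nor all of R2 = {X2, X3, X4, X5, X7}, so the common attributes are not a superkey of either fragment. The join is lossy.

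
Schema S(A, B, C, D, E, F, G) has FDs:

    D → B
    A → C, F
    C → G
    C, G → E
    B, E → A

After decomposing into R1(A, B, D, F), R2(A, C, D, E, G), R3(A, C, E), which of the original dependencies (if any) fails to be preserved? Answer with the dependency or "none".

B, E → A

Check B, E → A: no single fragment contains all of {A, B, E}, and the restricted closure of {B, E} across the fragments never reaches {A}.
D → B is preserved.
A → C, F is preserved.
C → G is preserved.
C, G → E is preserved.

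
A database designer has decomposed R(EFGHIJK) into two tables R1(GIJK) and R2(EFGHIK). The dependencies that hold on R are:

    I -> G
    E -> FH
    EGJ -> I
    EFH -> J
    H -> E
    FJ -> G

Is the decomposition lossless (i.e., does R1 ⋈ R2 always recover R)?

No

Common attributes: R1 ∩ R2 = {GIK}.
No dependency enlarges {GIK}, so (GIK)⁺ = {GIK}.
The closure contains neither all of R1 = {GIJK} nor all of R2 = {EFGHIK}, so the common attributes are not a superkey of either fragment. The join is lossy.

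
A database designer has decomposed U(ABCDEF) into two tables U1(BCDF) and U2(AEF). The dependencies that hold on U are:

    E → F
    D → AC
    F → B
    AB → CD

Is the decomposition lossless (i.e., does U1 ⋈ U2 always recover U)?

Common attributes: U1 ∩ U2 = {F}.
Closure of {F}: F → B applies, adding B. So (F)⁺ = {BF}.
The closure contains neither all of U1 = {BCDF} nor all of U2 = {AEF}, so the common attributes are not a superkey of either fragment. The join is lossy.

No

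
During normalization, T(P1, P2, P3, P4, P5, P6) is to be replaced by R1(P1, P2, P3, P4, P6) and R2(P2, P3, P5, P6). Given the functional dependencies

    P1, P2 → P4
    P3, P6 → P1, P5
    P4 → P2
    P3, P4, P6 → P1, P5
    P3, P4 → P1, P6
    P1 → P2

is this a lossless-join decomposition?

Common attributes: R1 ∩ R2 = {P2, P3, P6}.
Closure of {P2, P3, P6}: P3, P6 → P1, P5 applies, adding P1, P5; P1, P2 → P4 applies, adding P4. So (P2, P3, P6)⁺ = {P1, P2, P3, P4, P5, P6}.
This closure contains every attribute of R1, so R1 ∩ R2 → R1. The join is lossless.

Yes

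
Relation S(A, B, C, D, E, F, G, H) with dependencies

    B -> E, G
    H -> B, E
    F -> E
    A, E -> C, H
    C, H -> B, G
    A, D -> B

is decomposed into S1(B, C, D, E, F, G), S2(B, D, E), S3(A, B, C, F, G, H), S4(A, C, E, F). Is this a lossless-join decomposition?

Chase test. Columns are A, B, C, D, E, F, G, H; row i has aⱼ where attribute j ∈ Si, else bᵢⱼ.
Initial tableau (one row per fragment):
  row 1: b11 a2 a3 a4 a5 a6 a7 b18
  row 2: b21 a2 b23 a4 a5 b26 b27 b28
  row 3: a1 a2 a3 b34 b35 a6 a7 a8
  row 4: a1 b42 a3 b44 a5 a6 b47 b48
Rows 1 and 2 agree on B; apply B→E, G and equate their E, G entries.
Rows 1 and 3 agree on B; apply B→E, G and equate their E, G entries.
Rows 3 and 4 agree on A, E; apply A, E→C, H and equate their C, H entries.
Rows 3 and 4 agree on C, H; apply C, H→B, G and equate their B, G entries.
No row becomes fully distinguished — the join is lossy.

No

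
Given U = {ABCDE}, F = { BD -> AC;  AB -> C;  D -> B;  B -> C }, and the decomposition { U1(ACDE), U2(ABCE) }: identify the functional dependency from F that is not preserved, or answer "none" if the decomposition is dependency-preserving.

Check D → B: no single fragment contains all of {BD}, and the restricted closure of {D} across the fragments never reaches {B}.
BD → AC is preserved.
AB → C is preserved.
B → C is preserved.

D -> B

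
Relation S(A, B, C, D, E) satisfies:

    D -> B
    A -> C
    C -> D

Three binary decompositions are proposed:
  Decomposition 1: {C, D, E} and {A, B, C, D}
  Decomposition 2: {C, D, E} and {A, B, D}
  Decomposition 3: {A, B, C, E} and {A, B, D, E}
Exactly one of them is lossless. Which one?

Decomposition 3

Decomposition 1: common = {C, D}, closure = {B, C, D} → lossy.
Decomposition 2: common = {D}, closure = {B, D} → lossy.
Decomposition 3: common = {A, B, E}, closure = {A, B, C, D, E} → lossless.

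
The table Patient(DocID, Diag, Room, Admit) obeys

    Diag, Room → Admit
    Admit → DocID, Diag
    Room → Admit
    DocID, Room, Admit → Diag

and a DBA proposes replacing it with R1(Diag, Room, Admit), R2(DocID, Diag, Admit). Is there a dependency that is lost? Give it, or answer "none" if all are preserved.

Diag, Room → Admit lies within R1.
Admit → DocID, Diag lies within R2.
Room → Admit lies within R1.
DocID, Room, Admit → Diag: restricted closure across fragments reaches Diag.
Every dependency is enforceable on the fragments, so the decomposition is dependency-preserving.

none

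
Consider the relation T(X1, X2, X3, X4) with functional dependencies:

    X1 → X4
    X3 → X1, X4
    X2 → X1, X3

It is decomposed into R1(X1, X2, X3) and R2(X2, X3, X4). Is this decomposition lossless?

Common attributes: R1 ∩ R2 = {X2, X3}.
Closure of {X2, X3}: X3 → X1, X4 applies, adding X1, X4. So (X2, X3)⁺ = {X1, X2, X3, X4}.
This closure contains every attribute of R1, so R1 ∩ R2 → R1. The join is lossless.

Yes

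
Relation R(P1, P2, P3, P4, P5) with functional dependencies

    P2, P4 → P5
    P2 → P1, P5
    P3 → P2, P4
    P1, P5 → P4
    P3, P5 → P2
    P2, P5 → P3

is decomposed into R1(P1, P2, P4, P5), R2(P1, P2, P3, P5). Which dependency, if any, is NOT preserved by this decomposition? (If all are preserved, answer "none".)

P2, P4 → P5 lies within R1.
P2 → P1, P5 lies within R1.
P3 → P2, P4: restricted closure across fragments reaches P2, P4.
P1, P5 → P4 lies within R1.
P3, P5 → P2 lies within R2.
P2, P5 → P3 lies within R2.
Every dependency is enforceable on the fragments, so the decomposition is dependency-preserving.

none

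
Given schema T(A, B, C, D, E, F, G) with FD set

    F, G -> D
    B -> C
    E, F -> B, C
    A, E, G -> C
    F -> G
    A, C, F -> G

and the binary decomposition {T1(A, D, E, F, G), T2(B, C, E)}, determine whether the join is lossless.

No

Common attributes: T1 ∩ T2 = {E}.
No dependency enlarges {E}, so (E)⁺ = {E}.
The closure contains neither all of T1 = {A, D, E, F, G} nor all of T2 = {B, C, E}, so the common attributes are not a superkey of either fragment. The join is lossy.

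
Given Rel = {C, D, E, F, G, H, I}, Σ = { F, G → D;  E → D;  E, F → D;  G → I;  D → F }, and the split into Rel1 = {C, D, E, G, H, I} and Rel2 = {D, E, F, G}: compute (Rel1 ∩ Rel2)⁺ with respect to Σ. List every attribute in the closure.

D, E, F, G, I

Rel1 ∩ Rel2 = {D, E, G}.
G → I applies, adding I
D → F applies, adding F
Closure: {D, E, F, G, I}.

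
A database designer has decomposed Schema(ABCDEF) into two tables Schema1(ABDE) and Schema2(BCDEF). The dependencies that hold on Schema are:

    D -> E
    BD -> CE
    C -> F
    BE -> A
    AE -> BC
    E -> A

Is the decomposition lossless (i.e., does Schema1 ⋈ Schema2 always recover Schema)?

Common attributes: Schema1 ∩ Schema2 = {BDE}.
Closure of {BDE}: BD → CE applies, adding C; C → F applies, adding F; BE → A applies, adding A. So (BDE)⁺ = {ABCDEF}.
This closure contains every attribute of Schema1, so Schema1 ∩ Schema2 → Schema1. The join is lossless.

Yes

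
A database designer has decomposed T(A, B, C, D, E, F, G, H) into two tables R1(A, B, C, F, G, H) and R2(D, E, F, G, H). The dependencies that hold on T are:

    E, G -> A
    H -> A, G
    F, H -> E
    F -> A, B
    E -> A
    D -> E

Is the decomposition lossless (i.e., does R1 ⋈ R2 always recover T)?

Common attributes: R1 ∩ R2 = {F, G, H}.
Closure of {F, G, H}: H → A, G applies, adding A; F, H → E applies, adding E; F → A, B applies, adding B. So (F, G, H)⁺ = {A, B, E, F, G, H}.
The closure contains neither all of R1 = {A, B, C, F, G, H} nor all of R2 = {D, E, F, G, H}, so the common attributes are not a superkey of either fragment. The join is lossy.

No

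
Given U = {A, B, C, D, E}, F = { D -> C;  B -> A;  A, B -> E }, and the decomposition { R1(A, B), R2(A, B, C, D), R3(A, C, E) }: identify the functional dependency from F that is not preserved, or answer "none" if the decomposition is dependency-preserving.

A, B -> E

Check A, B → E: no single fragment contains all of {A, B, E}, and the restricted closure of {A, B} across the fragments never reaches {E}.
D → C is preserved.
B → A is preserved.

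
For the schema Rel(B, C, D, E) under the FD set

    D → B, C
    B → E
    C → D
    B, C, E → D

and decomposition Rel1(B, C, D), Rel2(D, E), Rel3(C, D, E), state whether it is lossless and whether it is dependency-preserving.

Lossless test (chase): Rows 1 and 2 agree on D; apply D→B, C and equate their B, C entries. Rows 1 and 3 agree on D; apply D→B, C and equate their B, C entries. Rows 1 and 2 agree on B; apply B→E and equate their E entries. Row 1 is now all distinguished symbols — the join is lossless.
Dependency preservation: the restricted closure of {B} across the fragments never reaches {E}, so B → E cannot be enforced without a join — not preserved.

lossless but not dependency-preserving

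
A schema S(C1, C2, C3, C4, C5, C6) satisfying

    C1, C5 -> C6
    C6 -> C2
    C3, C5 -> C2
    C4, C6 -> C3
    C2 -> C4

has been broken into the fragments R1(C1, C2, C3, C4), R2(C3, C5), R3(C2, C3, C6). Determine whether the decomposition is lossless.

Chase test. Columns are C1, C2, C3, C4, C5, C6; row i has aⱼ where attribute j ∈ Ri, else bᵢⱼ.
Initial tableau (one row per fragment):
  row 1: a1 a2 a3 a4 b15 b16
  row 2: b21 b22 a3 b24 a5 b26
  row 3: b31 a2 a3 b34 b35 a6
Rows 1 and 3 agree on C2; apply C2→C4 and equate their C4 entries.
No row becomes fully distinguished — the join is lossy.

No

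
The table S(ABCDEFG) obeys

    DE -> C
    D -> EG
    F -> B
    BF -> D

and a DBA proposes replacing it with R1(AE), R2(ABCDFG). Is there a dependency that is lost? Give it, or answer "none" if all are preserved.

D -> EG

Check D → EG: no single fragment contains all of {DEG}, and the restricted closure of {D} across the fragments never reaches {EG}.
DE → C is preserved.
F → B is preserved.
BF → D is preserved.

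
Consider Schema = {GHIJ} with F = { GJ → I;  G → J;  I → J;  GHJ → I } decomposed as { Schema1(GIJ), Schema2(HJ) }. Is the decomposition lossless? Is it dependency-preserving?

Lossless test: (J)⁺ = {J}, which is a superkey of neither fragment — lossy.
Dependency preservation: GHJ → I is not contained in any single fragment, but the restricted closure of its left-hand side across the fragments still reaches the right-hand side; the remaining FDs each lie inside some fragment. All dependencies are preserved.

lossy but dependency-preserving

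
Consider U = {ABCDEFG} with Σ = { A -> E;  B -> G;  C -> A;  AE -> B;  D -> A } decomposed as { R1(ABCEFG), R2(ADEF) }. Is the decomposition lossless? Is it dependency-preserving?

lossy but dependency-preserving

Lossless test: (AEF)⁺ = {ABEFG}, which is a superkey of neither fragment — lossy.
Dependency preservation: every FD's attributes lie within a single fragment, so each can be enforced locally — preserved.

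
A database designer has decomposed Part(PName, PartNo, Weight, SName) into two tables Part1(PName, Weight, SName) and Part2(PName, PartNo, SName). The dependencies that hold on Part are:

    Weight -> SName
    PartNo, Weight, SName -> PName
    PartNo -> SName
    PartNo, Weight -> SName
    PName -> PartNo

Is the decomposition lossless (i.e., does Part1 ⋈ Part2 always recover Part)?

Yes

Common attributes: Part1 ∩ Part2 = {PName, SName}.
Closure of {PName, SName}: PName → PartNo applies, adding PartNo. So (PName, SName)⁺ = {PName, PartNo, SName}.
This closure contains every attribute of Part2, so Part1 ∩ Part2 → Part2. The join is lossless.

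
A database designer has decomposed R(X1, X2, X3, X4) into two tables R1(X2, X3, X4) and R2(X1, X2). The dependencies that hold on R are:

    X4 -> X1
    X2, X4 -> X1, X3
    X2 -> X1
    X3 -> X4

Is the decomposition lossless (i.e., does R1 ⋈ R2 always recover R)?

Common attributes: R1 ∩ R2 = {X2}.
Closure of {X2}: X2 → X1 applies, adding X1. So (X2)⁺ = {X1, X2}.
This closure contains every attribute of R2, so R1 ∩ R2 → R2. The join is lossless.

Yes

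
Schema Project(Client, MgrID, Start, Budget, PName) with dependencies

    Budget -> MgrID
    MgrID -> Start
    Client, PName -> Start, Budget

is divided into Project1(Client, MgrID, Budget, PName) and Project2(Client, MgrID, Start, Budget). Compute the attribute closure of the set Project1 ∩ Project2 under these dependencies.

Client, MgrID, Start, Budget

Project1 ∩ Project2 = {Client, MgrID, Budget}.
MgrID → Start applies, adding Start
Closure: {Client, MgrID, Start, Budget}.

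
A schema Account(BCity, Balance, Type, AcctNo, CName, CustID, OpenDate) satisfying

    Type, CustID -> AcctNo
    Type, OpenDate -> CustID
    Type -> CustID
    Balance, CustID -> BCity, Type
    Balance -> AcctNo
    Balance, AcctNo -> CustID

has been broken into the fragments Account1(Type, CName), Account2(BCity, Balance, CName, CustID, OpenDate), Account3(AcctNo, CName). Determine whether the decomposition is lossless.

Chase test. Columns are BCity, Balance, Type, AcctNo, CName, CustID, OpenDate; row i has aⱼ where attribute j ∈ Accounti, else bᵢⱼ.
Initial tableau (one row per fragment):
  row 1: b11 b12 a3 b14 a5 b16 b17
  row 2: a1 a2 b23 b24 a5 a6 a7
  row 3: b31 b32 b33 a4 a5 b36 b37
No row becomes fully distinguished — the join is lossy.

No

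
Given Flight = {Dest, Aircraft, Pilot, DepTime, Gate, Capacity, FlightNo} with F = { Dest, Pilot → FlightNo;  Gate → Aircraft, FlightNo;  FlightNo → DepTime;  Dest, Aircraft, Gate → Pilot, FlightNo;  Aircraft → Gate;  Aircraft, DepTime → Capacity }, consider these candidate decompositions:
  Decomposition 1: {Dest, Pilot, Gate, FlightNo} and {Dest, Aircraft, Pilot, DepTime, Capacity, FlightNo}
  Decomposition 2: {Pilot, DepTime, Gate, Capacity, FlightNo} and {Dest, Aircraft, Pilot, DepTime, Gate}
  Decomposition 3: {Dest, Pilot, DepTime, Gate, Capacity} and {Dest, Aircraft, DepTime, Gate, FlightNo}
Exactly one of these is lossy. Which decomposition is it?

Decomposition 1: common = {Dest, Pilot, FlightNo}, closure = {Dest, Pilot, DepTime, FlightNo} → lossy.
Decomposition 2: common = {Pilot, DepTime, Gate}, closure = {Aircraft, Pilot, DepTime, Gate, Capacity, FlightNo} → lossless.
Decomposition 3: common = {Dest, DepTime, Gate}, closure = {Dest, Aircraft, Pilot, DepTime, Gate, Capacity, FlightNo} → lossless.

Decomposition 1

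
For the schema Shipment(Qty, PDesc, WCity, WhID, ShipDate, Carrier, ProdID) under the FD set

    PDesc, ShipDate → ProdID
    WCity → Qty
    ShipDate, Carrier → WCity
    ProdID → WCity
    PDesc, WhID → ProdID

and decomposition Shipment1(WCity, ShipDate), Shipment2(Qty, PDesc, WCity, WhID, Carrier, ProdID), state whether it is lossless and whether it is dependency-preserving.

lossy and not dependency-preserving

Lossless test: (WCity)⁺ = {Qty, WCity}, which is a superkey of neither fragment — lossy.
Dependency preservation: the restricted closure of {PDesc, ShipDate} across the fragments never reaches {ProdID}, so PDesc, ShipDate → ProdID cannot be enforced without a join — not preserved.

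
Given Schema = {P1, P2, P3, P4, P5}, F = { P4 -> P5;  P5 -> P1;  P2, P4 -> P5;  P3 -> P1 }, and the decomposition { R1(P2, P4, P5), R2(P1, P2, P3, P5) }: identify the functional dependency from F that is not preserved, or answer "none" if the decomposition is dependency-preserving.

P4 → P5 lies within R1.
P5 → P1 lies within R2.
P2, P4 → P5 lies within R1.
P3 → P1 lies within R2.
Every dependency is enforceable on the fragments, so the decomposition is dependency-preserving.

none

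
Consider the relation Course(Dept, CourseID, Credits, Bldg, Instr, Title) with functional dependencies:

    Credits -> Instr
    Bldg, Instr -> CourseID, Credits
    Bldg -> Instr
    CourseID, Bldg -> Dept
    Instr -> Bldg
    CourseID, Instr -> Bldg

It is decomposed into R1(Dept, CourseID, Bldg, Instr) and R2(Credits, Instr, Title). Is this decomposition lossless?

Common attributes: R1 ∩ R2 = {Instr}.
Closure of {Instr}: Instr → Bldg applies, adding Bldg; Bldg, Instr → CourseID, Credits applies, adding CourseID, Credits; CourseID, Bldg → Dept applies, adding Dept. So (Instr)⁺ = {Dept, CourseID, Credits, Bldg, Instr}.
This closure contains every attribute of R1, so R1 ∩ R2 → R1. The join is lossless.

Yes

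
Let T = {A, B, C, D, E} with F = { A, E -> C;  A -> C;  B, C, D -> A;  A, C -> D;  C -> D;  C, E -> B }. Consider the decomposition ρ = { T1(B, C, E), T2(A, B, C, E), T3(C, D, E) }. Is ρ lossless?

Chase test. Columns are A, B, C, D, E; row i has aⱼ where attribute j ∈ Ti, else bᵢⱼ.
Initial tableau (one row per fragment):
  row 1: b11 a2 a3 b14 a5
  row 2: a1 a2 a3 b24 a5
  row 3: b31 b32 a3 a4 a5
Rows 1 and 2 agree on C; apply C→D and equate their D entries.
Rows 1 and 3 agree on C; apply C→D and equate their D entries.
Rows 1 and 3 agree on C, E; apply C, E→B and equate their B entries.
Rows 1 and 2 agree on B, C, D; apply B, C, D→A and equate their A entries.
Rows 1 and 3 agree on B, C, D; apply B, C, D→A and equate their A entries.
Row 1 is now all distinguished symbols — the join is lossless.

Yes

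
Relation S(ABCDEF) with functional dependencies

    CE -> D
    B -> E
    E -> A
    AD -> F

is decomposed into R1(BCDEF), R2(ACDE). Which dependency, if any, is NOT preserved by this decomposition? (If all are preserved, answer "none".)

AD -> F

Check AD → F: no single fragment contains all of {ADF}, and the restricted closure of {AD} across the fragments never reaches {F}.
CE → D is preserved.
B → E is preserved.
E → A is preserved.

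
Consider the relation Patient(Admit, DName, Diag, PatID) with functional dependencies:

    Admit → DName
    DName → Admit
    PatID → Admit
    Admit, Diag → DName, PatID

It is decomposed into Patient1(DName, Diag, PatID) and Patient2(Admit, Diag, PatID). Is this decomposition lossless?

Common attributes: Patient1 ∩ Patient2 = {Diag, PatID}.
Closure of {Diag, PatID}: PatID → Admit applies, adding Admit; Admit, Diag → DName, PatID applies, adding DName. So (Diag, PatID)⁺ = {Admit, DName, Diag, PatID}.
This closure contains every attribute of Patient1, so Patient1 ∩ Patient2 → Patient1. The join is lossless.

Yes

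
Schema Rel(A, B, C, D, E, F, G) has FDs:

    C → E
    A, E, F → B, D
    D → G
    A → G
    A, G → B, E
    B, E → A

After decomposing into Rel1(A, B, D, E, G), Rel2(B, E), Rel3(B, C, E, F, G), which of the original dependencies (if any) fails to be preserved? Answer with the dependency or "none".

A, E, F → B, D

Check A, E, F → B, D: no single fragment contains all of {A, B, D, E, F}, and the restricted closure of {A, E, F} across the fragments never reaches {B, D}.
C → E is preserved.
D → G is preserved.
A → G is preserved.
A, G → B, E is preserved.
B, E → A is preserved.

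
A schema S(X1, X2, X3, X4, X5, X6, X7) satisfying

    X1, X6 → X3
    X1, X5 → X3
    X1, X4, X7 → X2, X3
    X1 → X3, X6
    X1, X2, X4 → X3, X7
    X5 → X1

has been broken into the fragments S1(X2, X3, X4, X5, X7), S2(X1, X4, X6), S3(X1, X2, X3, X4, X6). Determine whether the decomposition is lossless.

Chase test. Columns are X1, X2, X3, X4, X5, X6, X7; row i has aⱼ where attribute j ∈ Si, else bᵢⱼ.
Initial tableau (one row per fragment):
  row 1: b11 a2 a3 a4 a5 b16 a7
  row 2: a1 b22 b23 a4 b25 a6 b27
  row 3: a1 a2 a3 a4 b35 a6 b37
Rows 2 and 3 agree on X1, X6; apply X1, X6→X3 and equate their X3 entries.
No row becomes fully distinguished — the join is lossy.

No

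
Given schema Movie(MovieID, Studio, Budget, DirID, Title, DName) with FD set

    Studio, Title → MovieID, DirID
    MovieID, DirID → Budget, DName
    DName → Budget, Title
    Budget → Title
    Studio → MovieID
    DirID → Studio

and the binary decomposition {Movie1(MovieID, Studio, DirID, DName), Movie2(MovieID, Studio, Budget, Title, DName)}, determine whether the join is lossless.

Common attributes: Movie1 ∩ Movie2 = {MovieID, Studio, DName}.
Closure of {MovieID, Studio, DName}: DName → Budget, Title applies, adding Budget, Title; Studio, Title → MovieID, DirID applies, adding DirID. So (MovieID, Studio, DName)⁺ = {MovieID, Studio, Budget, DirID, Title, DName}.
This closure contains every attribute of Movie1, so Movie1 ∩ Movie2 → Movie1. The join is lossless.

Yes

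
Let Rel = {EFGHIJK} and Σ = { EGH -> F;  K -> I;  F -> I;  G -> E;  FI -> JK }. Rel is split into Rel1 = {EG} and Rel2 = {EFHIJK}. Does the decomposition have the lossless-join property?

No

Common attributes: Rel1 ∩ Rel2 = {E}.
No dependency enlarges {E}, so (E)⁺ = {E}.
The closure contains neither all of Rel1 = {EG} nor all of Rel2 = {EFHIJK}, so the common attributes are not a superkey of either fragment. The join is lossy.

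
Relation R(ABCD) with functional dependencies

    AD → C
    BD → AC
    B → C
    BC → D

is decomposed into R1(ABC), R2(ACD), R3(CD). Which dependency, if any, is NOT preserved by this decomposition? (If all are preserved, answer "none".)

Check BC → D: no single fragment contains all of {BCD}, and the restricted closure of {BC} across the fragments never reaches {D}.
AD → C is preserved.
BD → AC is preserved.
B → C is preserved.

BC → D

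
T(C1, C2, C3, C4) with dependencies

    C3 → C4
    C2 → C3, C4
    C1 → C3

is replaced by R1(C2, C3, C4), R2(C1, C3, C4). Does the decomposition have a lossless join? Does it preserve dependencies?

Lossless test: (C3, C4)⁺ = {C3, C4}, which is a superkey of neither fragment — lossy.
Dependency preservation: every FD's attributes lie within a single fragment, so each can be enforced locally — preserved.

lossy but dependency-preserving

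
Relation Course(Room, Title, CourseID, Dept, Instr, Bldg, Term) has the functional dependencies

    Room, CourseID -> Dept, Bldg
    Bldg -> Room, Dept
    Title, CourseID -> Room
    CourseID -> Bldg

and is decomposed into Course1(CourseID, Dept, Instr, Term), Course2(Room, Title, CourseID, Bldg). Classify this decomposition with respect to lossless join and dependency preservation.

Lossless test: (CourseID)⁺ = {Room, CourseID, Dept, Bldg}, which is a superkey of neither fragment — lossy.
Dependency preservation: the restricted closure of {Bldg} across the fragments never reaches {Room, Dept}, so Bldg → Room, Dept cannot be enforced without a join — not preserved.

lossy and not dependency-preserving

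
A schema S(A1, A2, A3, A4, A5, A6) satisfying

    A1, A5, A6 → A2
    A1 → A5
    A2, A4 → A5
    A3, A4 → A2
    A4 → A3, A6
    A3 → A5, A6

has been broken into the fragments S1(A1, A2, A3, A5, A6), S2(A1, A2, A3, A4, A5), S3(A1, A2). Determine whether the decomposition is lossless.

Yes

Chase test. Columns are A1, A2, A3, A4, A5, A6; row i has aⱼ where attribute j ∈ Si, else bᵢⱼ.
Initial tableau (one row per fragment):
  row 1: a1 a2 a3 b14 a5 a6
  row 2: a1 a2 a3 a4 a5 b26
  row 3: a1 a2 b33 b34 b35 b36
Rows 1 and 3 agree on A1; apply A1→A5 and equate their A5 entries.
Rows 1 and 2 agree on A3; apply A3→A5, A6 and equate their A5, A6 entries.
Row 2 is now all distinguished symbols — the join is lossless.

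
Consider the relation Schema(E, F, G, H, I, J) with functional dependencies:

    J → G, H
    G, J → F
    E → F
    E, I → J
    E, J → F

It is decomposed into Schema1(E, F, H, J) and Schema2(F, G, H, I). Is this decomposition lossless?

No

Common attributes: Schema1 ∩ Schema2 = {F, H}.
No dependency enlarges {F, H}, so (F, H)⁺ = {F, H}.
The closure contains neither all of Schema1 = {E, F, H, J} nor all of Schema2 = {F, G, H, I}, so the common attributes are not a superkey of either fragment. The join is lossy.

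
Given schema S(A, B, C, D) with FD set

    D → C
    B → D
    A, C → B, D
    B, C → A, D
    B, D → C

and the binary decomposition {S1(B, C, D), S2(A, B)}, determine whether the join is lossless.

Common attributes: S1 ∩ S2 = {B}.
Closure of {B}: B → D applies, adding D; B, D → C applies, adding C; B, C → A, D applies, adding A. So (B)⁺ = {A, B, C, D}.
This closure contains every attribute of S1, so S1 ∩ S2 → S1. The join is lossless.

Yes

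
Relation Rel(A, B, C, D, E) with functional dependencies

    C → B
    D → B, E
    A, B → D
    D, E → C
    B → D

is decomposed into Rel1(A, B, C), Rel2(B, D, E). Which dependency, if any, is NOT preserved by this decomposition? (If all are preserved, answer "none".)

C → B lies within Rel1.
D → B, E lies within Rel2.
A, B → D: restricted closure across fragments reaches D.
D, E → C: restricted closure across fragments reaches C.
B → D lies within Rel2.
Every dependency is enforceable on the fragments, so the decomposition is dependency-preserving.

none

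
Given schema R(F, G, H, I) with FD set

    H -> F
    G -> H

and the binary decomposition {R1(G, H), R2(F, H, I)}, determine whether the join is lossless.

No

Common attributes: R1 ∩ R2 = {H}.
Closure of {H}: H → F applies, adding F. So (H)⁺ = {F, H}.
The closure contains neither all of R1 = {G, H} nor all of R2 = {F, H, I}, so the common attributes are not a superkey of either fragment. The join is lossy.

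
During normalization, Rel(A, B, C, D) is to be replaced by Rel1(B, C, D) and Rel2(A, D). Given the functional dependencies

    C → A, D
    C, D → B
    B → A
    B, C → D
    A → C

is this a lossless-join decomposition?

Common attributes: Rel1 ∩ Rel2 = {D}.
No dependency enlarges {D}, so (D)⁺ = {D}.
The closure contains neither all of Rel1 = {B, C, D} nor all of Rel2 = {A, D}, so the common attributes are not a superkey of either fragment. The join is lossy.

No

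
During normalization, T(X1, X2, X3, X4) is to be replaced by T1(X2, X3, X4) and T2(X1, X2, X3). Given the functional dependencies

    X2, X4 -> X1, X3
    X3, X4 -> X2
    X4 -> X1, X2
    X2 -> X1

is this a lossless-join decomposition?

Common attributes: T1 ∩ T2 = {X2, X3}.
Closure of {X2, X3}: X2 → X1 applies, adding X1. So (X2, X3)⁺ = {X1, X2, X3}.
This closure contains every attribute of T2, so T1 ∩ T2 → T2. The join is lossless.

Yes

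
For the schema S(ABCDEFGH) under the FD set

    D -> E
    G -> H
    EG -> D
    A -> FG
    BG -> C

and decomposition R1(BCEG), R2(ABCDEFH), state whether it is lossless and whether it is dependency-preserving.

lossy and not dependency-preserving

Lossless test: (BCE)⁺ = {BCE}, which is a superkey of neither fragment — lossy.
Dependency preservation: the restricted closure of {G} across the fragments never reaches {H}, so G → H cannot be enforced without a join — not preserved.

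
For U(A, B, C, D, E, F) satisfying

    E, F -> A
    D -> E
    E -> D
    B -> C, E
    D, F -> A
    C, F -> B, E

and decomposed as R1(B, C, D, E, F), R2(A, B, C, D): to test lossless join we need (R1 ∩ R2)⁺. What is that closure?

R1 ∩ R2 = {B, C, D}.
D → E applies, adding E
Closure: {B, C, D, E}.

B, C, D, E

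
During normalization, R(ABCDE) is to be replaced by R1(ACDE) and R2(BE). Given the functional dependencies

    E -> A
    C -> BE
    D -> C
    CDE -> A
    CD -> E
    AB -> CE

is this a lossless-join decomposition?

No

Common attributes: R1 ∩ R2 = {E}.
Closure of {E}: E → A applies, adding A. So (E)⁺ = {AE}.
The closure contains neither all of R1 = {ACDE} nor all of R2 = {BE}, so the common attributes are not a superkey of either fragment. The join is lossy.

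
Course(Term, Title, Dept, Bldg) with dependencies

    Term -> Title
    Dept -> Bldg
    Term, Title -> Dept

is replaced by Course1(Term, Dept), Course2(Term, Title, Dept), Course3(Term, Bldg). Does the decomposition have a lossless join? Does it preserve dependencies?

lossless but not dependency-preserving

Lossless test (chase): Rows 1 and 2 agree on Term; apply Term→Title and equate their Title entries. Rows 1 and 3 agree on Term; apply Term→Title and equate their Title entries. Rows 1 and 2 agree on Dept; apply Dept→Bldg and equate their Bldg entries. Rows 1 and 3 agree on Term, Title; apply Term, Title→Dept and equate their Dept entries. Rows 1 and 3 agree on Dept; apply Dept→Bldg and equate their Bldg entries. Row 1 is now all distinguished symbols — the join is lossless.
Dependency preservation: the restricted closure of {Dept} across the fragments never reaches {Bldg}, so Dept → Bldg cannot be enforced without a join — not preserved.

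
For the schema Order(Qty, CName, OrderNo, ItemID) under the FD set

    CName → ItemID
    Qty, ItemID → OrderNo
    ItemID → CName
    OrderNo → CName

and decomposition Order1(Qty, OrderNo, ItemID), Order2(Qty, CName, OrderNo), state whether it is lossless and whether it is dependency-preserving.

lossless but not dependency-preserving

Lossless test: (Qty, OrderNo)⁺ = {Qty, CName, OrderNo, ItemID}, which contains all of one fragment — lossless.
Dependency preservation: the restricted closure of {CName} across the fragments never reaches {ItemID}, so CName → ItemID cannot be enforced without a join — not preserved.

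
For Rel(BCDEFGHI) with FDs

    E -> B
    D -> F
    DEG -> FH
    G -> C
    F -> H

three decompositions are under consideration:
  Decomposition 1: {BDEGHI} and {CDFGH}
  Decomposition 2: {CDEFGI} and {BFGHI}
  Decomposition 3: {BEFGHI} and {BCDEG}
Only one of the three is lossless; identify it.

Decomposition 1

Decomposition 1: common = {DGH}, closure = {CDFGH} → lossless.
Decomposition 2: common = {FGI}, closure = {CFGHI} → lossy.
Decomposition 3: common = {BEG}, closure = {BCEG} → lossy.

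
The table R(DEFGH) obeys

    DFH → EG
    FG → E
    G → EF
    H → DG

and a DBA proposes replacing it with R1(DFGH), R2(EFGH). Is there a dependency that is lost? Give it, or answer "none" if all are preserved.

none

DFH → EG: restricted closure across fragments reaches EG.
FG → E lies within R2.
G → EF lies within R2.
H → DG lies within R1.
Every dependency is enforceable on the fragments, so the decomposition is dependency-preserving.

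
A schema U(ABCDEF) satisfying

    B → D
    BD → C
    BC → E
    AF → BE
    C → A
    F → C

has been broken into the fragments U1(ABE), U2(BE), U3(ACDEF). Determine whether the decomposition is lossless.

No

Chase test. Columns are ABCDEF; row i has aⱼ where attribute j ∈ Ui, else bᵢⱼ.
Initial tableau (one row per fragment):
  row 1: a1 a2 b13 b14 a5 b16
  row 2: b21 a2 b23 b24 a5 b26
  row 3: a1 b32 a3 a4 a5 a6
Rows 1 and 2 agree on B; apply B→D and equate their D entries.
Rows 1 and 2 agree on BD; apply BD→C and equate their C entries.
Rows 1 and 2 agree on C; apply C→A and equate their A entries.
No row becomes fully distinguished — the join is lossy.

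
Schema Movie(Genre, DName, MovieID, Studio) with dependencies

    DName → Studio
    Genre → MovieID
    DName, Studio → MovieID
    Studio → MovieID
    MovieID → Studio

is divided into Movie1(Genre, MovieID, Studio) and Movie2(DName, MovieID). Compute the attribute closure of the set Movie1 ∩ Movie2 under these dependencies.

MovieID, Studio

Movie1 ∩ Movie2 = {MovieID}.
MovieID → Studio applies, adding Studio
Closure: {MovieID, Studio}.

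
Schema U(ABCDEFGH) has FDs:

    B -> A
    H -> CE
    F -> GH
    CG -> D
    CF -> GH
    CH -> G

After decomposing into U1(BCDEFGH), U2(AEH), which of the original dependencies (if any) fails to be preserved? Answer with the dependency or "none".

B -> A

Check B → A: no single fragment contains all of {AB}, and the restricted closure of {B} across the fragments never reaches {A}.
H → CE is preserved.
F → GH is preserved.
CG → D is preserved.
CF → GH is preserved.
CH → G is preserved.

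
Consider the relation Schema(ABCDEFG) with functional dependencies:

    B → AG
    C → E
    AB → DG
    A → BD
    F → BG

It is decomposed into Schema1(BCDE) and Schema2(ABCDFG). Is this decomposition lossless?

Common attributes: Schema1 ∩ Schema2 = {BCD}.
Closure of {BCD}: B → AG applies, adding AG; C → E applies, adding E. So (BCD)⁺ = {ABCDEG}.
This closure contains every attribute of Schema1, so Schema1 ∩ Schema2 → Schema1. The join is lossless.

Yes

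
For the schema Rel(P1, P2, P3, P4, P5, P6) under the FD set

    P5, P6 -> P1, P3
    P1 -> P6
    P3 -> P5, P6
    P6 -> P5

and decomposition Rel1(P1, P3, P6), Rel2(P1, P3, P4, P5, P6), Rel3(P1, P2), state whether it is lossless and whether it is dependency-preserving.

lossy but dependency-preserving

Lossless test (chase): Rows 1 and 3 agree on P1; apply P1→P6 and equate their P6 entries. Rows 1 and 2 agree on P3; apply P3→P5, P6 and equate their P5, P6 entries. Rows 1 and 3 agree on P6; apply P6→P5 and equate their P5 entries. Rows 1 and 3 agree on P5, P6; apply P5, P6→P1, P3 and equate their P1, P3 entries. No row becomes fully distinguished — the join is lossy.
Dependency preservation: every FD's attributes lie within a single fragment, so each can be enforced locally — preserved.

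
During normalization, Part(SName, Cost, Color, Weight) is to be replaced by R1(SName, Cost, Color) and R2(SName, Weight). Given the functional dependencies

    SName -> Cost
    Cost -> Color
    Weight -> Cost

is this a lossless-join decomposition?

Common attributes: R1 ∩ R2 = {SName}.
Closure of {SName}: SName → Cost applies, adding Cost; Cost → Color applies, adding Color. So (SName)⁺ = {SName, Cost, Color}.
This closure contains every attribute of R1, so R1 ∩ R2 → R1. The join is lossless.

Yes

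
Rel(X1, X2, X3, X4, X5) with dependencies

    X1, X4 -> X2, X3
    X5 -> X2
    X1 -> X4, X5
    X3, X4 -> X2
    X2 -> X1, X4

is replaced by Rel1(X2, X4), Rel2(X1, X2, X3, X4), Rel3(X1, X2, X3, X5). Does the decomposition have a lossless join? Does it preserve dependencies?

lossless and dependency-preserving

Lossless test (chase): Rows 2 and 3 agree on X1; apply X1→X4, X5 and equate their X4, X5 entries. Rows 1 and 2 agree on X2; apply X2→X1, X4 and equate their X1, X4 entries. Rows 1 and 2 agree on X1, X4; apply X1, X4→X2, X3 and equate their X2, X3 entries. Rows 1 and 2 agree on X1; apply X1→X4, X5 and equate their X4, X5 entries. Row 1 is now all distinguished symbols — the join is lossless.
Dependency preservation: X1 → X4, X5 is not contained in any single fragment, but the restricted closure of its left-hand side across the fragments still reaches the right-hand side; the remaining FDs each lie inside some fragment. All dependencies are preserved.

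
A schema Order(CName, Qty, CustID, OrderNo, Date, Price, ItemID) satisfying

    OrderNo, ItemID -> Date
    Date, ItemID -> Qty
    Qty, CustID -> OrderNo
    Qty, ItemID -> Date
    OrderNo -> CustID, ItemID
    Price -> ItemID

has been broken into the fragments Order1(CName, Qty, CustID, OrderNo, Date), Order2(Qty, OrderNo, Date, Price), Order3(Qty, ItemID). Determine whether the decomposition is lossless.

Chase test. Columns are CName, Qty, CustID, OrderNo, Date, Price, ItemID; row i has aⱼ where attribute j ∈ Orderi, else bᵢⱼ.
Initial tableau (one row per fragment):
  row 1: a1 a2 a3 a4 a5 b16 b17
  row 2: b21 a2 b23 a4 a5 a6 b27
  row 3: b31 a2 b33 b34 b35 b36 a7
Rows 1 and 2 agree on OrderNo; apply OrderNo→CustID, ItemID and equate their CustID, ItemID entries.
No row becomes fully distinguished — the join is lossy.

No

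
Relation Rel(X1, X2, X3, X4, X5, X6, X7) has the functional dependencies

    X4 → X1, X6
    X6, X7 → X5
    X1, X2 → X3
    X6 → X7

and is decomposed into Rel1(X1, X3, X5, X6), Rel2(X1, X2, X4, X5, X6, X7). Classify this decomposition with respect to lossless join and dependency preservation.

lossy and not dependency-preserving

Lossless test: (X1, X5, X6)⁺ = {X1, X5, X6, X7}, which is a superkey of neither fragment — lossy.
Dependency preservation: the restricted closure of {X1, X2} across the fragments never reaches {X3}, so X1, X2 → X3 cannot be enforced without a join — not preserved.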